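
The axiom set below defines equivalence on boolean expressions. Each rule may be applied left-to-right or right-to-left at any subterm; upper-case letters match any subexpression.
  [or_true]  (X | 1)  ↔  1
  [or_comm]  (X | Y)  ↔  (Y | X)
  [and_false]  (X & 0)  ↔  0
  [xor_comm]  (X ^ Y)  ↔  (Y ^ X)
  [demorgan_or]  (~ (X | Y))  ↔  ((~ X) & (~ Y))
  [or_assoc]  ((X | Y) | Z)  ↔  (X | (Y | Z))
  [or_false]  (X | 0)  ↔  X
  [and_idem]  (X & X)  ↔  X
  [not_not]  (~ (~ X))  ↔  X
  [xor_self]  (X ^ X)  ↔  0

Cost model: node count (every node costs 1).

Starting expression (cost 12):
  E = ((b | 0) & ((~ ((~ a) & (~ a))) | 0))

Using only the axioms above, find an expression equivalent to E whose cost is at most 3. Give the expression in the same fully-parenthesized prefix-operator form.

(b & a)   [cost 3]

1. [or_false →] ((~ ((~ a) & (~ a))) | 0)  →  (~ ((~ a) & (~ a)));  E = ((b | 0) & (~ ((~ a) & (~ a))))
2. [and_idem →] ((~ a) & (~ a))  →  (~ a);  E = ((b | 0) & (~ (~ a)))
3. [not_not →] (~ (~ a))  →  a;  E = ((b | 0) & a)
4. [or_false →] (b | 0)  →  b;  cost 3 ≤ 3, done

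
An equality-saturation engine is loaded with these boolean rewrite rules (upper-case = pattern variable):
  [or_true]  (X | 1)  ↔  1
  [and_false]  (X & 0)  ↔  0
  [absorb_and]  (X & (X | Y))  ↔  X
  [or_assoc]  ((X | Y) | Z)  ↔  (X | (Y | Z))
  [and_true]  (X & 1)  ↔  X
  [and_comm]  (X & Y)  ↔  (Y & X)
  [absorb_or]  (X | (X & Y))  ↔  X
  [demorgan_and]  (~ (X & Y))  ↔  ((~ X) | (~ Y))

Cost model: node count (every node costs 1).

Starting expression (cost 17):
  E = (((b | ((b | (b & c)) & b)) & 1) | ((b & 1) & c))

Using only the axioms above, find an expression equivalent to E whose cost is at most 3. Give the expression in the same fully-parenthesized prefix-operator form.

(b & 1)   [cost 3]

step 1: absorb_or (→) rewrites (b | (b & c)) into b, now (((b | (b & b)) & 1) | ((b & 1) & c))
step 2: absorb_or (→) rewrites (b | (b & b)) into b, now ((b & 1) | ((b & 1) & c))
step 3: absorb_or (→) rewrites ((b & 1) | ((b & 1) & c)) into (b & 1), reaching cost 3 (bound 3)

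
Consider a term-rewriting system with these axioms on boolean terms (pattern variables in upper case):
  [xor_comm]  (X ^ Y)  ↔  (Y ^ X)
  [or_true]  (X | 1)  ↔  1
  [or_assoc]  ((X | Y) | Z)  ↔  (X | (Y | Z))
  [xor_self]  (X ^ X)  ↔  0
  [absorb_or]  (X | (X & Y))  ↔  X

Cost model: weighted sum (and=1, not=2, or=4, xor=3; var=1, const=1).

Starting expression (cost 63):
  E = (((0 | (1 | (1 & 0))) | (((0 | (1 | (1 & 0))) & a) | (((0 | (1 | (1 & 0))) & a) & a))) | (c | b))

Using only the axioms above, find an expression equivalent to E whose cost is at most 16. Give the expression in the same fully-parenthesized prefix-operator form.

1. [absorb_or →] (((0 | (1 | (1 & 0))) & a) | (((0 | (1 | (1 & 0))) & a) & a))  →  ((0 | (1 | (1 & 0))) & a);  E = (((0 | (1 | (1 & 0))) | ((0 | (1 | (1 & 0))) & a)) | (c | b))
2. [absorb_or →] ((0 | (1 | (1 & 0))) | ((0 | (1 | (1 & 0))) & a))  →  (0 | (1 | (1 & 0)));  E = ((0 | (1 | (1 & 0))) | (c | b))
3. [absorb_or →] (1 | (1 & 0))  →  1;  cost 16 ≤ 16, done

((0 | 1) | (c | b))   [cost 16]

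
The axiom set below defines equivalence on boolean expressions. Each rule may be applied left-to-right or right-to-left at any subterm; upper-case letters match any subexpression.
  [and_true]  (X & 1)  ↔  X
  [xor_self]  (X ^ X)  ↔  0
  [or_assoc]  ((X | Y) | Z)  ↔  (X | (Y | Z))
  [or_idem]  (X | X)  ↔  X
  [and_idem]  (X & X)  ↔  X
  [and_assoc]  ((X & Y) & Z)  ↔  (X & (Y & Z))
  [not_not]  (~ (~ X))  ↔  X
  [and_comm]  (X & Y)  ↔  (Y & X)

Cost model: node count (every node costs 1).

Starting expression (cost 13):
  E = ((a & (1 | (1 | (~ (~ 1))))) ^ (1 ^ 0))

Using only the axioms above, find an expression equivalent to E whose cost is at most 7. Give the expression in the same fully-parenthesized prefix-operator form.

((a & 1) ^ (1 ^ 0))   [cost 7]

(1) (~ (~ 1))  =[not_not →]=  1    ⊢ ((a & (1 | (1 | 1))) ^ (1 ^ 0))
(2) (1 | 1)  =[or_idem →]=  1    ⊢ ((a & (1 | 1)) ^ (1 ^ 0))
(3) (1 | 1)  =[or_idem →]=  1    ⊢ cost 7, within 7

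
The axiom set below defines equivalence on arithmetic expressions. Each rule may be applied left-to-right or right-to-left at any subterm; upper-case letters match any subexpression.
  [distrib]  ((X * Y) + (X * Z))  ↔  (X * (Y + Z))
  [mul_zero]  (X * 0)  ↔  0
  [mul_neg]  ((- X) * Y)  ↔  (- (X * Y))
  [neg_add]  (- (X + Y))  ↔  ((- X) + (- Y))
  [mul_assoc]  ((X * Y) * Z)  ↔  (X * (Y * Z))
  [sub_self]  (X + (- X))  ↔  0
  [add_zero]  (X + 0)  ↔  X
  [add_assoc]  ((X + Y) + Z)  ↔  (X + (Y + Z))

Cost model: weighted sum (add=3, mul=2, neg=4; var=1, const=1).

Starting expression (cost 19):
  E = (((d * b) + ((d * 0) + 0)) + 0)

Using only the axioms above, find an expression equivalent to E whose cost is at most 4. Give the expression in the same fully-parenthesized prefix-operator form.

(d * b)   [cost 4]

1. [add_zero →] ((d * 0) + 0)  →  (d * 0);  E = (((d * b) + (d * 0)) + 0)
2. [add_zero →] (((d * b) + (d * 0)) + 0)  →  ((d * b) + (d * 0))
3. [distrib →] ((d * b) + (d * 0))  →  (d * (b + 0))
4. [add_zero →] (b + 0)  →  b;  cost 4 ≤ 4, done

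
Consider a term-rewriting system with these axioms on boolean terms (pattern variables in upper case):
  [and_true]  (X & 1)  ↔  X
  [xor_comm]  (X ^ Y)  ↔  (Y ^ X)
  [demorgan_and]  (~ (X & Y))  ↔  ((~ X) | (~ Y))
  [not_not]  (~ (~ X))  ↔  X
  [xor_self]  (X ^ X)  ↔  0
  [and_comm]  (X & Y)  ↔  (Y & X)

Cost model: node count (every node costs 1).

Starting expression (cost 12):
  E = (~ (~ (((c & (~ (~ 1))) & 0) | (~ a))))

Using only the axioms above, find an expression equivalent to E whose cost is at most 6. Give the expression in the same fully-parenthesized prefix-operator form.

1. [not_not →] (~ (~ 1))  →  1;  E = (~ (~ (((c & 1) & 0) | (~ a))))
2. [and_true →] (c & 1)  →  c;  E = (~ (~ ((c & 0) | (~ a))))
3. [not_not →] (~ (~ ((c & 0) | (~ a))))  →  ((c & 0) | (~ a));  cost 6 ≤ 6, done

((c & 0) | (~ a))   [cost 6]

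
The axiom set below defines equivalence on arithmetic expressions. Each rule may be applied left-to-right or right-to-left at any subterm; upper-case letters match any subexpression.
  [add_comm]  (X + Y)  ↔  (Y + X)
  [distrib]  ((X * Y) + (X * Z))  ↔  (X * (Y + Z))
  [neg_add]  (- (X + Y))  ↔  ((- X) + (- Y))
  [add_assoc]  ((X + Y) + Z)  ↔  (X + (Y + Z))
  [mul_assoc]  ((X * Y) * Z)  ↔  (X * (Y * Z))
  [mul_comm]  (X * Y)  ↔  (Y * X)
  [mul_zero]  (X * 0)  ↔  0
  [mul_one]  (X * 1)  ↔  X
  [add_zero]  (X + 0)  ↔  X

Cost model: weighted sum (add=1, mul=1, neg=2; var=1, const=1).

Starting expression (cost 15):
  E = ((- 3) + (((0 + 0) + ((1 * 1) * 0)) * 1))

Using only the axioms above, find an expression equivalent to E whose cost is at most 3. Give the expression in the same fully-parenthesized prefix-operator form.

(1) (((0 + 0) + ((1 * 1) * 0)) * 1)  =[mul_one →]=  ((0 + 0) + ((1 * 1) * 0))    ⊢ ((- 3) + ((0 + 0) + ((1 * 1) * 0)))
(2) (1 * 1)  =[mul_one →]=  1    ⊢ ((- 3) + ((0 + 0) + (1 * 0)))
(3) (1 * 0)  =[mul_comm →]=  (0 * 1)    ⊢ ((- 3) + ((0 + 0) + (0 * 1)))
(4) (0 * 1)  =[mul_one →]=  0    ⊢ ((- 3) + ((0 + 0) + 0))
(5) (0 + 0)  =[add_zero →]=  0    ⊢ ((- 3) + (0 + 0))
(6) (0 + 0)  =[add_zero →]=  0    ⊢ ((- 3) + 0)
(7) ((- 3) + 0)  =[add_zero →]=  (- 3)    ⊢ cost 3, within 3

(- 3)   [cost 3]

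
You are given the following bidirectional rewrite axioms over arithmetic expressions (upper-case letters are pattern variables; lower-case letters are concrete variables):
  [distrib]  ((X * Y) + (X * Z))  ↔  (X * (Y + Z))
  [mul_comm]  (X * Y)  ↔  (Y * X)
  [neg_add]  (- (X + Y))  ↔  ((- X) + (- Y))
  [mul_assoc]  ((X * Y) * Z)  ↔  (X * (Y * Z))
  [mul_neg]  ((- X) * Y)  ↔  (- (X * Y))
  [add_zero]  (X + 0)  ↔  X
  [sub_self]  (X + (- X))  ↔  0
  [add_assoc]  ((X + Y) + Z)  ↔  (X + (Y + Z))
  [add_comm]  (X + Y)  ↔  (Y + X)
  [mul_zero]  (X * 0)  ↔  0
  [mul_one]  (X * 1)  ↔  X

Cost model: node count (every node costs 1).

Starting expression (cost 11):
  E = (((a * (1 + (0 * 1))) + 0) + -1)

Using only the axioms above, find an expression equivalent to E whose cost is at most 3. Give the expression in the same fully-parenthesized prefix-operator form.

(1) ((a * (1 + (0 * 1))) + 0)  =[add_zero →]=  (a * (1 + (0 * 1)))    ⊢ ((a * (1 + (0 * 1))) + -1)
(2) (0 * 1)  =[mul_one →]=  0    ⊢ ((a * (1 + 0)) + -1)
(3) (1 + 0)  =[add_zero →]=  1    ⊢ ((a * 1) + -1)
(4) (a * 1)  =[mul_one →]=  a    ⊢ cost 3, within 3

(a + -1)   [cost 3]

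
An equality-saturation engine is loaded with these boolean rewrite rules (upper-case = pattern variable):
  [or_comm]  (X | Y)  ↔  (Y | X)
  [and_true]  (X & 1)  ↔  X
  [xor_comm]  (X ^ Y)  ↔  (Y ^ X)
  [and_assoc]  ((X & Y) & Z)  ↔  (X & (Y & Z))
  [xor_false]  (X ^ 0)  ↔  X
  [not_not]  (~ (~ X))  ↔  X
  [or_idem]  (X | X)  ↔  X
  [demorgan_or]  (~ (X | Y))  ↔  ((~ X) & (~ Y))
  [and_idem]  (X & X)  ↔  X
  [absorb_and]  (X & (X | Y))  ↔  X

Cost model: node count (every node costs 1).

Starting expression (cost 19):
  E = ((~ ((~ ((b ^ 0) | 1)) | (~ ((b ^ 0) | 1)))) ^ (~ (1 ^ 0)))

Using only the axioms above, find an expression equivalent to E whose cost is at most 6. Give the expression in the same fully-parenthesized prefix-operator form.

((b | 1) ^ (~ 1))   [cost 6]

step 1: or_idem (→) rewrites ((~ ((b ^ 0) | 1)) | (~ ((b ^ 0) | 1))) into (~ ((b ^ 0) | 1)), now ((~ (~ ((b ^ 0) | 1))) ^ (~ (1 ^ 0)))
step 2: xor_false (→) rewrites (1 ^ 0) into 1, now ((~ (~ ((b ^ 0) | 1))) ^ (~ 1))
step 3: xor_false (→) rewrites (b ^ 0) into b, now ((~ (~ (b | 1))) ^ (~ 1))
step 4: not_not (→) rewrites (~ (~ (b | 1))) into (b | 1), reaching cost 6 (bound 6)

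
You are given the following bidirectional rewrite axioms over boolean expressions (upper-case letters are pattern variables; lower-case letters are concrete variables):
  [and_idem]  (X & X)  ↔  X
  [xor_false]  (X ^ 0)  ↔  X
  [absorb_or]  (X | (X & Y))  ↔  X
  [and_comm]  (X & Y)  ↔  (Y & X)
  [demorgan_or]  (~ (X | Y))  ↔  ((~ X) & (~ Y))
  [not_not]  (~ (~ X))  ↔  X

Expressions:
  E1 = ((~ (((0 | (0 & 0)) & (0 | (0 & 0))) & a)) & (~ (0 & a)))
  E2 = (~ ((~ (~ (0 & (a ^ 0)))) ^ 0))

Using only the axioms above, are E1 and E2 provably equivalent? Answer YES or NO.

1. [and_idem →] ((0 | (0 & 0)) & (0 | (0 & 0)))  →  (0 | (0 & 0));  E1 = ((~ ((0 | (0 & 0)) & a)) & (~ (0 & a)))
2. [absorb_or →] (0 | (0 & 0))  →  0;  E1 = ((~ (0 & a)) & (~ (0 & a)))
3. [and_idem →] ((~ (0 & a)) & (~ (0 & a)))  →  (~ (0 & a))
4. [xor_false ←] a  →  (a ^ 0);  E1 = (~ (0 & (a ^ 0)))
5. [not_not ←] (~ (0 & (a ^ 0)))  →  (~ (~ (~ (0 & (a ^ 0)))))
6. [xor_false ←] (~ (~ (0 & (a ^ 0))))  →  ((~ (~ (0 & (a ^ 0)))) ^ 0);  this is E2

YES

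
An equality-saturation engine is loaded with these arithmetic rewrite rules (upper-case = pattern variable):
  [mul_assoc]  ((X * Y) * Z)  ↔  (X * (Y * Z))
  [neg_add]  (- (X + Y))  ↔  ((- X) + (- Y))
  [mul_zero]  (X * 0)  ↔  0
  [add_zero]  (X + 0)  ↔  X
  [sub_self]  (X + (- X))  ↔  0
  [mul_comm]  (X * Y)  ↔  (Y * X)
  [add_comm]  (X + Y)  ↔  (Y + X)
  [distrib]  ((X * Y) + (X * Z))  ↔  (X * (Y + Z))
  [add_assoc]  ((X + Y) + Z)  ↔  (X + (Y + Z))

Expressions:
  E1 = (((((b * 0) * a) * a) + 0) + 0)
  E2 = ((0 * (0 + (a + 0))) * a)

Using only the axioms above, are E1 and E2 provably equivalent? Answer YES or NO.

step 1: add_zero (→) rewrites ((((b * 0) * a) * a) + 0) into (((b * 0) * a) * a), now ((((b * 0) * a) * a) + 0)
step 2: mul_zero (→) rewrites (b * 0) into 0, now (((0 * a) * a) + 0)
step 3: add_zero (→) rewrites (((0 * a) * a) + 0) into ((0 * a) * a)
step 4: add_zero (←) rewrites a into (a + 0), now ((0 * (a + 0)) * a)
step 5: add_zero (←) rewrites (a + 0) into ((a + 0) + 0), now ((0 * ((a + 0) + 0)) * a)
step 6: add_comm (→) rewrites ((a + 0) + 0) into (0 + (a + 0)), which is E2

YES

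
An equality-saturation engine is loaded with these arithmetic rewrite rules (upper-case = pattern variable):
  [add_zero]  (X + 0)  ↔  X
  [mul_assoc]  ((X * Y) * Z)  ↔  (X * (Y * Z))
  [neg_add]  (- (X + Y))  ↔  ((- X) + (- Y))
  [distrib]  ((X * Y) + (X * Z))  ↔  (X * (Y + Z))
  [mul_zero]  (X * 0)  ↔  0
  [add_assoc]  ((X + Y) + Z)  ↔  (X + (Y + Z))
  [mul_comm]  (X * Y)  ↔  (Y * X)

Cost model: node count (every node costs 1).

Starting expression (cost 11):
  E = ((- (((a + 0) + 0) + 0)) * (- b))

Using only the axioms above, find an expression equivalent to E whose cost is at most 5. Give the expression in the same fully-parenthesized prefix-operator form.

((- a) * (- b))   [cost 5]

(1) (a + 0)  =[add_zero →]=  a    ⊢ ((- ((a + 0) + 0)) * (- b))
(2) ((a + 0) + 0)  =[add_zero →]=  (a + 0)    ⊢ ((- (a + 0)) * (- b))
(3) (a + 0)  =[add_zero →]=  a    ⊢ cost 5, within 5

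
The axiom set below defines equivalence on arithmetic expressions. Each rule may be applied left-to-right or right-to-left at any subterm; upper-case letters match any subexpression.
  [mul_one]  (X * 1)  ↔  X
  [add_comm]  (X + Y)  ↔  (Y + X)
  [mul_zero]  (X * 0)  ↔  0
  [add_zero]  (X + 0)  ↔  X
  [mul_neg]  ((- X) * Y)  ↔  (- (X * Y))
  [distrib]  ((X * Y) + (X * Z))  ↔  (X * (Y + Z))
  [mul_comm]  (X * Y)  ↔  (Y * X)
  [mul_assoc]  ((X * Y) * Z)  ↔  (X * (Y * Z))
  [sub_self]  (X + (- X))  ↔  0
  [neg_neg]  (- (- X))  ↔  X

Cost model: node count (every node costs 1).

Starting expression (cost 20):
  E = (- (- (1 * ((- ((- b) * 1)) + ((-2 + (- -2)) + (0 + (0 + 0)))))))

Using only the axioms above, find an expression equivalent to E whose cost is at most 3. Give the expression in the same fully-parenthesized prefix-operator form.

step 1: neg_neg (→) rewrites (- (- (1 * ((- ((- b) * 1)) + ((-2 + (- -2)) + (0 + (0 + 0))))))) into (1 * ((- ((- b) * 1)) + ((-2 + (- -2)) + (0 + (0 + 0)))))
step 2: sub_self (→) rewrites (-2 + (- -2)) into 0, now (1 * ((- ((- b) * 1)) + (0 + (0 + (0 + 0)))))
step 3: add_zero (→) rewrites (0 + 0) into 0, now (1 * ((- ((- b) * 1)) + (0 + (0 + 0))))
step 4: mul_comm (→) rewrites (1 * ((- ((- b) * 1)) + (0 + (0 + 0)))) into (((- ((- b) * 1)) + (0 + (0 + 0))) * 1)
step 5: mul_neg (→) rewrites ((- b) * 1) into (- (b * 1)), now (((- (- (b * 1))) + (0 + (0 + 0))) * 1)
step 6: add_zero (→) rewrites (0 + 0) into 0, now (((- (- (b * 1))) + (0 + 0)) * 1)
step 7: add_zero (→) rewrites (0 + 0) into 0, now (((- (- (b * 1))) + 0) * 1)
step 8: mul_one (→) rewrites (((- (- (b * 1))) + 0) * 1) into ((- (- (b * 1))) + 0)
step 9: add_zero (→) rewrites ((- (- (b * 1))) + 0) into (- (- (b * 1)))
step 10: mul_one (→) rewrites (b * 1) into b, reaching cost 3 (bound 3)

(- (- b))   [cost 3]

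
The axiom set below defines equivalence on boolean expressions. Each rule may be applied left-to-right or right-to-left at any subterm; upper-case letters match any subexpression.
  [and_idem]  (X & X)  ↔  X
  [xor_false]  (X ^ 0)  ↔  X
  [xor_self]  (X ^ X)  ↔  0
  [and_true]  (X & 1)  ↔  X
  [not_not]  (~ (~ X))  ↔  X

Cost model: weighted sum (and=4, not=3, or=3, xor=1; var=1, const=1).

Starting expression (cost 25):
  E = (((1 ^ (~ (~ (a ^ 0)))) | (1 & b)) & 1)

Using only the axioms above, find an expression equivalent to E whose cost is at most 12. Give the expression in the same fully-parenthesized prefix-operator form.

1. [xor_false →] (a ^ 0)  →  a;  E = (((1 ^ (~ (~ a))) | (1 & b)) & 1)
2. [not_not →] (~ (~ a))  →  a;  E = (((1 ^ a) | (1 & b)) & 1)
3. [and_true →] (((1 ^ a) | (1 & b)) & 1)  →  ((1 ^ a) | (1 & b));  cost 12 ≤ 12, done

((1 ^ a) | (1 & b))   [cost 12]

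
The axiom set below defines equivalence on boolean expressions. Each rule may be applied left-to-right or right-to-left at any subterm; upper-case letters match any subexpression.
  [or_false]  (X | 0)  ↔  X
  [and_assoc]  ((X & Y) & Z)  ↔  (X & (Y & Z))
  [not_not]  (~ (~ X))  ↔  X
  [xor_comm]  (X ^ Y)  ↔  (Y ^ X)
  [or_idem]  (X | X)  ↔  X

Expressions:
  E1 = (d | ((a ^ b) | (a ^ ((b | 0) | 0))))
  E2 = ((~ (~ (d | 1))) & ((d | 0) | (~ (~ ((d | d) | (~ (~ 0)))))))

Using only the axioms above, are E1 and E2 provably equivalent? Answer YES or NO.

All listed rules preserve value, hence provable equivalence implies equal values everywhere; look for a separating assignment.
a=0, b=1, d=0 gives E1 ↦ 1, E2 ↦ 0; values differ ⇒ not provably equivalent.

NO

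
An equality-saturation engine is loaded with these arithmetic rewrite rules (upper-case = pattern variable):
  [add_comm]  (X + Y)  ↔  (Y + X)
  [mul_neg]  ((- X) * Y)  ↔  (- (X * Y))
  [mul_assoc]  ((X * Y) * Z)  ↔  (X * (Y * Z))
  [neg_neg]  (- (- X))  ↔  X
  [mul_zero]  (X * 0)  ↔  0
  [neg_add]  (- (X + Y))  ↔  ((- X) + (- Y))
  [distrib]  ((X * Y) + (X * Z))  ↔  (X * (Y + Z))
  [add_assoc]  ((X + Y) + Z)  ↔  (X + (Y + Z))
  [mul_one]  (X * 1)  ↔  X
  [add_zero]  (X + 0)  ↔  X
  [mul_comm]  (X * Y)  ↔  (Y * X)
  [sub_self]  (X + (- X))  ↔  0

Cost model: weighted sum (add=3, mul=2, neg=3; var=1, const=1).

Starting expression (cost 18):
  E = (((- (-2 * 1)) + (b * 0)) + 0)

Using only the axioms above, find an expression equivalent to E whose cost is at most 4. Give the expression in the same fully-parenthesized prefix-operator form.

step 1: add_zero (→) rewrites (((- (-2 * 1)) + (b * 0)) + 0) into ((- (-2 * 1)) + (b * 0))
step 2: mul_one (→) rewrites (-2 * 1) into -2, now ((- -2) + (b * 0))
step 3: mul_zero (→) rewrites (b * 0) into 0, now ((- -2) + 0)
step 4: add_zero (→) rewrites ((- -2) + 0) into (- -2), reaching cost 4 (bound 4)

(- -2)   [cost 4]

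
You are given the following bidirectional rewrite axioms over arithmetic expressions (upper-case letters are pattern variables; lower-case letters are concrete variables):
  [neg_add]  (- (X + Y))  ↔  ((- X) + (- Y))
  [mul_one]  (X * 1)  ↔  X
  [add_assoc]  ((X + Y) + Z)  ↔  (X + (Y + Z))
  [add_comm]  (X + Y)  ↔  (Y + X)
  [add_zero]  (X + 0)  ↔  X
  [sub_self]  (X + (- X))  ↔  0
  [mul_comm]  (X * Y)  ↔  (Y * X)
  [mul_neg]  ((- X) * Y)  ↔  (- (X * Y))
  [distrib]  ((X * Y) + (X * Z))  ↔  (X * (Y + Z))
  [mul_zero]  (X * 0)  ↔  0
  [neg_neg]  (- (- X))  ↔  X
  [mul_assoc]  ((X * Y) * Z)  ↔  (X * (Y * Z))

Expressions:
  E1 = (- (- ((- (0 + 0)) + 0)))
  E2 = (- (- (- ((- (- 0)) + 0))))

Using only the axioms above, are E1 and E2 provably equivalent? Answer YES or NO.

1. [neg_neg →] (- (- ((- (0 + 0)) + 0)))  →  ((- (0 + 0)) + 0)
2. [add_zero →] (0 + 0)  →  0;  E1 = ((- 0) + 0)
3. [add_zero →] ((- 0) + 0)  →  (- 0)
4. [neg_neg ←] (- 0)  →  (- (- (- 0)))
5. [neg_neg ←] (- (- 0))  →  (- (- (- (- 0))));  E1 = (- (- (- (- (- 0)))))
6. [add_zero ←] (- (- 0))  →  ((- (- 0)) + 0);  this is E2

YES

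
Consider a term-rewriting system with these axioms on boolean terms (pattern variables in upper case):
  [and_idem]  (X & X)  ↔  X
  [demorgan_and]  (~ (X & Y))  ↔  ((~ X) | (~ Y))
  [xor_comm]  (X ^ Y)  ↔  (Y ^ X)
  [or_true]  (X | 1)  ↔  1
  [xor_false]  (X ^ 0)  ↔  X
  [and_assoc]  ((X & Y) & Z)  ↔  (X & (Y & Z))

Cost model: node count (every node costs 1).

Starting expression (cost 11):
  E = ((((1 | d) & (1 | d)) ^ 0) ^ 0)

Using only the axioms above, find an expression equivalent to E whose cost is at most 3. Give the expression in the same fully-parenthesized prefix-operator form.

(1 | d)   [cost 3]

1. [and_idem →] ((1 | d) & (1 | d))  →  (1 | d);  E = (((1 | d) ^ 0) ^ 0)
2. [xor_false →] ((1 | d) ^ 0)  →  (1 | d);  E = ((1 | d) ^ 0)
3. [xor_false →] ((1 | d) ^ 0)  →  (1 | d);  cost 3 ≤ 3, done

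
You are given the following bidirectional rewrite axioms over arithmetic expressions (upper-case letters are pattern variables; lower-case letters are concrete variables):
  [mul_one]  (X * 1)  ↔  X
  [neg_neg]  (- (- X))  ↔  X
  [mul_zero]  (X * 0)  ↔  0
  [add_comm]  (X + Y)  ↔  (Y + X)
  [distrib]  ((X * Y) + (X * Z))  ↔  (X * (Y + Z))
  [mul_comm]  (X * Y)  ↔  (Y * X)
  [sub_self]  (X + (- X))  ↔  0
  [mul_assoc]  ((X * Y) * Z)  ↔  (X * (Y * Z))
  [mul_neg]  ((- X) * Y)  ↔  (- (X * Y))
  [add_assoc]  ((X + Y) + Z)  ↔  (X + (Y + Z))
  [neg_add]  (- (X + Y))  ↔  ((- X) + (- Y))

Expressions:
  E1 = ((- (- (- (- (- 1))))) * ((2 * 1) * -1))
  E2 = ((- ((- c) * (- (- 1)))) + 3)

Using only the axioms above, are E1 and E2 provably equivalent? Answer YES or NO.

Every axiom is a valid identity, so a rewrite proof would force E1 and E2 to agree under every assignment.
At c=0: E1 = 2 but E2 = 3; they differ, so no derivation exists.

NO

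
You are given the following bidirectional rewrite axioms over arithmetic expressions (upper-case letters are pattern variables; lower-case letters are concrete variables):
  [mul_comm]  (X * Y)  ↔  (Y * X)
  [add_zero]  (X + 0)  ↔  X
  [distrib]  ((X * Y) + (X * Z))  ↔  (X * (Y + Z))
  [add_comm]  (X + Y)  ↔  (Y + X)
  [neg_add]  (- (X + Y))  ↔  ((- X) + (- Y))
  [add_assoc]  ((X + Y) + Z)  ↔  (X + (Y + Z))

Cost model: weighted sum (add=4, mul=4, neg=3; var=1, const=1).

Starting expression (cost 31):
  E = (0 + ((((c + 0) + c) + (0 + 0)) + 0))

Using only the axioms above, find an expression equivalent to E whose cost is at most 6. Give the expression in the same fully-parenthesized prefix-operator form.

(c + c)   [cost 6]

step 1: add_zero (→) rewrites (c + 0) into c, now (0 + (((c + c) + (0 + 0)) + 0))
step 2: add_zero (→) rewrites (0 + 0) into 0, now (0 + (((c + c) + 0) + 0))
step 3: add_comm (→) rewrites (0 + (((c + c) + 0) + 0)) into ((((c + c) + 0) + 0) + 0)
step 4: add_zero (→) rewrites ((c + c) + 0) into (c + c), now (((c + c) + 0) + 0)
step 5: add_zero (→) rewrites (((c + c) + 0) + 0) into ((c + c) + 0)
step 6: add_zero (→) rewrites ((c + c) + 0) into (c + c), reaching cost 6 (bound 6)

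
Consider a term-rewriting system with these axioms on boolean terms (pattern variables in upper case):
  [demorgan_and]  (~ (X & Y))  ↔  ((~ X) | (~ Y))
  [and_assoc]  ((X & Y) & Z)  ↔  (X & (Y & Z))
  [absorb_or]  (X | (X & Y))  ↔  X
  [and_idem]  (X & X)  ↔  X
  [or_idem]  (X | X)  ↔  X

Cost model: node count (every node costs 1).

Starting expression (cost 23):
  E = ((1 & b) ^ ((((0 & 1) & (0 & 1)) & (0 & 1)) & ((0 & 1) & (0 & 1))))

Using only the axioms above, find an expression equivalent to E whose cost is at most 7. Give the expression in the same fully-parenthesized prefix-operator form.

((1 & b) ^ (0 & 1))   [cost 7]

(1) ((0 & 1) & (0 & 1))  =[and_idem →]=  (0 & 1)    ⊢ ((1 & b) ^ (((0 & 1) & (0 & 1)) & ((0 & 1) & (0 & 1))))
(2) (((0 & 1) & (0 & 1)) & ((0 & 1) & (0 & 1)))  =[and_idem →]=  ((0 & 1) & (0 & 1))    ⊢ ((1 & b) ^ ((0 & 1) & (0 & 1)))
(3) ((0 & 1) & (0 & 1))  =[and_idem →]=  (0 & 1)    ⊢ cost 7, within 7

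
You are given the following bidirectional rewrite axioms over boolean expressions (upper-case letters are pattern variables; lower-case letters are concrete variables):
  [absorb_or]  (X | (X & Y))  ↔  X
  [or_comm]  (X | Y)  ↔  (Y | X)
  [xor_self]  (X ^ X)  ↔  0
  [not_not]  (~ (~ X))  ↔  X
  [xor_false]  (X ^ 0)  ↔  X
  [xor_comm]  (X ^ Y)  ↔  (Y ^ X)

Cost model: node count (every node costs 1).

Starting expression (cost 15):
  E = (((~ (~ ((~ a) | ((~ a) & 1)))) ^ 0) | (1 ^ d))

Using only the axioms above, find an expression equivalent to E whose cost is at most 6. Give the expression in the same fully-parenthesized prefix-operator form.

(1) ((~ (~ ((~ a) | ((~ a) & 1)))) ^ 0)  =[xor_false →]=  (~ (~ ((~ a) | ((~ a) & 1))))    ⊢ ((~ (~ ((~ a) | ((~ a) & 1)))) | (1 ^ d))
(2) ((~ a) | ((~ a) & 1))  =[absorb_or →]=  (~ a)    ⊢ ((~ (~ (~ a))) | (1 ^ d))
(3) (~ (~ a))  =[not_not →]=  a    ⊢ cost 6, within 6

((~ a) | (1 ^ d))   [cost 6]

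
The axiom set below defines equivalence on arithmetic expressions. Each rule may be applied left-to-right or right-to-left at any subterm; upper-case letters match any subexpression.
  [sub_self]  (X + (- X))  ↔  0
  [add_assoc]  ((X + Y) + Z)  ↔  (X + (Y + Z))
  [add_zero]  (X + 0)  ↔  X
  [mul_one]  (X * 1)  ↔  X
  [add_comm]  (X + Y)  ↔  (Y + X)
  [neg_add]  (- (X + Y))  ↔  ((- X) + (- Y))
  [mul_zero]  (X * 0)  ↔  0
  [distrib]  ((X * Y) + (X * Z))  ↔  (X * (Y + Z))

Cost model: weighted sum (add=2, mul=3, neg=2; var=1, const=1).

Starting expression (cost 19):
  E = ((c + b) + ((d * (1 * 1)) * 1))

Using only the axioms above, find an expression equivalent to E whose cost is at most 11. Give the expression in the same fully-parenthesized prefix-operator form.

1. [add_comm →] (c + b)  →  (b + c);  E = ((b + c) + ((d * (1 * 1)) * 1))
2. [mul_one →] ((d * (1 * 1)) * 1)  →  (d * (1 * 1));  E = ((b + c) + (d * (1 * 1)))
3. [mul_one →] (1 * 1)  →  1;  cost 11 ≤ 11, done

((b + c) + (d * 1))   [cost 11]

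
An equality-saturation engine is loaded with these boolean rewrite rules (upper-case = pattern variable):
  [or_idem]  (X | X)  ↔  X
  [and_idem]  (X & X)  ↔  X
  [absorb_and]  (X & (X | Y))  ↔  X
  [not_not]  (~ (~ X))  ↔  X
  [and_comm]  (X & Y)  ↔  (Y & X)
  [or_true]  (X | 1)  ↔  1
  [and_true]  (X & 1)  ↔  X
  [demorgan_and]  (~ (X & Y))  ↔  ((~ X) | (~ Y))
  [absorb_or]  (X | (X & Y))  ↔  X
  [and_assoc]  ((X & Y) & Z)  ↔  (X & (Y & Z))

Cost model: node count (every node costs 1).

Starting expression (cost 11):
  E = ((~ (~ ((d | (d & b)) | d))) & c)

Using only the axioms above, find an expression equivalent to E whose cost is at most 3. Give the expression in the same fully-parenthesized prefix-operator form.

(1) (~ (~ ((d | (d & b)) | d)))  =[not_not →]=  ((d | (d & b)) | d)    ⊢ (((d | (d & b)) | d) & c)
(2) (d | (d & b))  =[absorb_or →]=  d    ⊢ ((d | d) & c)
(3) (d | d)  =[or_idem →]=  d    ⊢ cost 3, within 3

(d & c)   [cost 3]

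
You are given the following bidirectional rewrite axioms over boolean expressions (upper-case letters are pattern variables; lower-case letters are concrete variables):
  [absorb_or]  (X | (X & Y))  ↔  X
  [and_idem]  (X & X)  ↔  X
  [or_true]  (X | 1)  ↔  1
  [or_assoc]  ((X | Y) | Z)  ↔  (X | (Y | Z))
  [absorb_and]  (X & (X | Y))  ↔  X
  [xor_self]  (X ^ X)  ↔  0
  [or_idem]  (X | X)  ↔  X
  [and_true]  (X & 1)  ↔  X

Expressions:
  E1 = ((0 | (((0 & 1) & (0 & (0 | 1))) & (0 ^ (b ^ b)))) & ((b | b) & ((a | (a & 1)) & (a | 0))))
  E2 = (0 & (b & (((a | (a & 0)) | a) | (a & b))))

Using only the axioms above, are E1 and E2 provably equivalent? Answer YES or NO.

YES

step 1: absorb_and (→) rewrites (0 & (0 | 1)) into 0, now ((0 | (((0 & 1) & 0) & (0 ^ (b ^ b)))) & ((b | b) & ((a | (a & 1)) & (a | 0))))
step 2: and_true (→) rewrites (0 & 1) into 0, now ((0 | ((0 & 0) & (0 ^ (b ^ b)))) & ((b | b) & ((a | (a & 1)) & (a | 0))))
step 3: absorb_or (→) rewrites (a | (a & 1)) into a, now ((0 | ((0 & 0) & (0 ^ (b ^ b)))) & ((b | b) & (a & (a | 0))))
step 4: and_idem (→) rewrites (0 & 0) into 0, now ((0 | (0 & (0 ^ (b ^ b)))) & ((b | b) & (a & (a | 0))))
step 5: absorb_and (→) rewrites (a & (a | 0)) into a, now ((0 | (0 & (0 ^ (b ^ b)))) & ((b | b) & a))
step 6: xor_self (→) rewrites (b ^ b) into 0, now ((0 | (0 & (0 ^ 0))) & ((b | b) & a))
step 7: xor_self (→) rewrites (0 ^ 0) into 0, now ((0 | (0 & 0)) & ((b | b) & a))
step 8: or_idem (→) rewrites (b | b) into b, now ((0 | (0 & 0)) & (b & a))
step 9: absorb_or (→) rewrites (0 | (0 & 0)) into 0, now (0 & (b & a))
step 10: absorb_or (←) rewrites a into (a | (a & b)), now (0 & (b & (a | (a & b))))
step 11: or_idem (←) rewrites a into (a | a), now (0 & (b & ((a | a) | (a & b))))
step 12: absorb_or (←) rewrites a into (a | (a & 0)), which is E2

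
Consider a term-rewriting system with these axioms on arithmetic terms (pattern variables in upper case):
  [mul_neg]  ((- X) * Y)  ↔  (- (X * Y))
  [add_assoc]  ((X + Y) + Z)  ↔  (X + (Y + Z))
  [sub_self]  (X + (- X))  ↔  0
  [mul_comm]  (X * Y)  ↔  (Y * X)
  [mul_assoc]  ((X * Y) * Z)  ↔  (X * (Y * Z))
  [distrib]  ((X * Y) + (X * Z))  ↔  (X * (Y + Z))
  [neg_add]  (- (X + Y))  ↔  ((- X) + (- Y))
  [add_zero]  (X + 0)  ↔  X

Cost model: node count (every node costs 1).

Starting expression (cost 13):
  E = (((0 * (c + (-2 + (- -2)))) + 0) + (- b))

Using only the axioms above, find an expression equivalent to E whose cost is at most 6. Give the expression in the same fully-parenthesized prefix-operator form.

step 1: sub_self (→) rewrites (-2 + (- -2)) into 0, now (((0 * (c + 0)) + 0) + (- b))
step 2: add_zero (→) rewrites ((0 * (c + 0)) + 0) into (0 * (c + 0)), now ((0 * (c + 0)) + (- b))
step 3: mul_comm (→) rewrites (0 * (c + 0)) into ((c + 0) * 0), now (((c + 0) * 0) + (- b))
step 4: add_zero (→) rewrites (c + 0) into c, reaching cost 6 (bound 6)

((c * 0) + (- b))   [cost 6]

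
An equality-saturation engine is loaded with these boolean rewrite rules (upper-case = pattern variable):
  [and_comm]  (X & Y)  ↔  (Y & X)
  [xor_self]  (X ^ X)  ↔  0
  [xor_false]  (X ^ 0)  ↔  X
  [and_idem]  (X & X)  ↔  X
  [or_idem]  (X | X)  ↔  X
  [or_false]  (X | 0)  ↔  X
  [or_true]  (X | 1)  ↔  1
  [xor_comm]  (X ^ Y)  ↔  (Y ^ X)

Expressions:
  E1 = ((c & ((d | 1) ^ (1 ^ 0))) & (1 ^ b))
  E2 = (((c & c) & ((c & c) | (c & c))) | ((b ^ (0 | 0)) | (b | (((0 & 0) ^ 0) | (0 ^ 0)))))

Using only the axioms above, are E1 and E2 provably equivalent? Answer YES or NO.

NO

All listed rules preserve value, hence provable equivalence implies equal values everywhere; look for a separating assignment.
b=0, c=1, d=0 gives E1 ↦ 0, E2 ↦ 1; values differ ⇒ not provably equivalent.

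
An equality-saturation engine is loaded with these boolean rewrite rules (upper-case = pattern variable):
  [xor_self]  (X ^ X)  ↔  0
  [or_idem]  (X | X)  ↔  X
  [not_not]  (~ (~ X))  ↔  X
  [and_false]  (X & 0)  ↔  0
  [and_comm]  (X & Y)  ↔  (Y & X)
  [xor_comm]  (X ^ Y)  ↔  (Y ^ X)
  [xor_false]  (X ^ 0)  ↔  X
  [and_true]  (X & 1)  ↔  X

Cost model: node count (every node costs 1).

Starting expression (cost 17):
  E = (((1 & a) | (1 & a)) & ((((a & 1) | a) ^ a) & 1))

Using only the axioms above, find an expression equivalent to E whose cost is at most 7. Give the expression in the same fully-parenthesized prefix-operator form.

((1 & a) & (a ^ a))   [cost 7]

(1) (a & 1)  =[and_true →]=  a    ⊢ (((1 & a) | (1 & a)) & (((a | a) ^ a) & 1))
(2) ((1 & a) | (1 & a))  =[or_idem →]=  (1 & a)    ⊢ ((1 & a) & (((a | a) ^ a) & 1))
(3) (a | a)  =[or_idem →]=  a    ⊢ ((1 & a) & ((a ^ a) & 1))
(4) ((a ^ a) & 1)  =[and_true →]=  (a ^ a)    ⊢ cost 7, within 7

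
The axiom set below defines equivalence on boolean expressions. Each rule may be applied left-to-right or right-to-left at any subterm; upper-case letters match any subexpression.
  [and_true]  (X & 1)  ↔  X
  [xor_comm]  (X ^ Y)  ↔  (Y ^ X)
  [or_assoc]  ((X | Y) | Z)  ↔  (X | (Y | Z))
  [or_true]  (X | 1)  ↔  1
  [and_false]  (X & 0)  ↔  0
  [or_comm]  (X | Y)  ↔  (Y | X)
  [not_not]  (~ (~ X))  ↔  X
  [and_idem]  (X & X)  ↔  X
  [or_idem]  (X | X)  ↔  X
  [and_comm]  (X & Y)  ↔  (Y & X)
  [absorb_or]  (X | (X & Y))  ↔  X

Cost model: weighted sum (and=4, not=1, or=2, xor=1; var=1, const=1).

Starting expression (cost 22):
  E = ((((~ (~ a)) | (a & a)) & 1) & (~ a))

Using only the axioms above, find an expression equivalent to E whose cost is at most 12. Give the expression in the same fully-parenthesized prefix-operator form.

1. [not_not →] (~ (~ a))  →  a;  E = (((a | (a & a)) & 1) & (~ a))
2. [and_idem →] (a & a)  →  a;  E = (((a | a) & 1) & (~ a))
3. [or_idem →] (a | a)  →  a;  cost 12 ≤ 12, done

((a & 1) & (~ a))   [cost 12]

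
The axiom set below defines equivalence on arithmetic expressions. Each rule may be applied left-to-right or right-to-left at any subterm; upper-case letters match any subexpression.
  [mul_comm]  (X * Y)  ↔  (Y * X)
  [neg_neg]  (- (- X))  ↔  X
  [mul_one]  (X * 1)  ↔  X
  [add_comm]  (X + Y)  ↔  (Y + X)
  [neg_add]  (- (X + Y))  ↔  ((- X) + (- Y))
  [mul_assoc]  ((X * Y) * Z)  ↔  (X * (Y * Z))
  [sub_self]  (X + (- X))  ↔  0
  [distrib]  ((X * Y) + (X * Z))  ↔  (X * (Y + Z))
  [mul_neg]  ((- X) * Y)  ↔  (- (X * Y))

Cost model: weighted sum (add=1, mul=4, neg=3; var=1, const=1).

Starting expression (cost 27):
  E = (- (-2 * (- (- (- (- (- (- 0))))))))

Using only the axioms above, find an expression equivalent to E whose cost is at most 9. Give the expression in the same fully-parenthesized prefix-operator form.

1. [neg_neg →] (- (- (- 0)))  →  (- 0);  E = (- (-2 * (- (- (- (- 0))))))
2. [neg_neg →] (- (- (- 0)))  →  (- 0);  E = (- (-2 * (- (- 0))))
3. [neg_neg →] (- (- 0))  →  0;  cost 9 ≤ 9, done

(- (-2 * 0))   [cost 9]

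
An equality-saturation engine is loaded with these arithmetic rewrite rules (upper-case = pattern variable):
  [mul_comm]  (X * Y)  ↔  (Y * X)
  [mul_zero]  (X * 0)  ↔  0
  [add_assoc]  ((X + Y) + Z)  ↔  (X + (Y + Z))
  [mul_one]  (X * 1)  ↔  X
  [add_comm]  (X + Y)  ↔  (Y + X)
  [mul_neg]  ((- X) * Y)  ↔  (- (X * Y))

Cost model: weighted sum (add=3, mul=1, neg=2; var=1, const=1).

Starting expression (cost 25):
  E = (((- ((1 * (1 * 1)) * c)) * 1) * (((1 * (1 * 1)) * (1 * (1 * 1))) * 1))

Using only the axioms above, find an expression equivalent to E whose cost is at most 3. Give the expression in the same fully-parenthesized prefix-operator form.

(- c)   [cost 3]

(1) (1 * 1)  =[mul_one →]=  1    ⊢ (((- ((1 * 1) * c)) * 1) * (((1 * (1 * 1)) * (1 * (1 * 1))) * 1))
(2) (1 * 1)  =[mul_one →]=  1    ⊢ (((- ((1 * 1) * c)) * 1) * (((1 * (1 * 1)) * (1 * 1)) * 1))
(3) (((1 * (1 * 1)) * (1 * 1)) * 1)  =[mul_one →]=  ((1 * (1 * 1)) * (1 * 1))    ⊢ (((- ((1 * 1) * c)) * 1) * ((1 * (1 * 1)) * (1 * 1)))
(4) (1 * 1)  =[mul_one →]=  1    ⊢ (((- (1 * c)) * 1) * ((1 * (1 * 1)) * (1 * 1)))
(5) (1 * 1)  =[mul_one →]=  1    ⊢ (((- (1 * c)) * 1) * ((1 * (1 * 1)) * 1))
(6) ((1 * (1 * 1)) * 1)  =[mul_one →]=  (1 * (1 * 1))    ⊢ (((- (1 * c)) * 1) * (1 * (1 * 1)))
(7) (1 * 1)  =[mul_one →]=  1    ⊢ (((- (1 * c)) * 1) * (1 * 1))
(8) (1 * 1)  =[mul_one →]=  1    ⊢ (((- (1 * c)) * 1) * 1)
(9) ((- (1 * c)) * 1)  =[mul_one →]=  (- (1 * c))    ⊢ ((- (1 * c)) * 1)
(10) (1 * c)  =[mul_comm →]=  (c * 1)    ⊢ ((- (c * 1)) * 1)
(11) ((- (c * 1)) * 1)  =[mul_one →]=  (- (c * 1))
(12) (c * 1)  =[mul_one →]=  c    ⊢ cost 3, within 3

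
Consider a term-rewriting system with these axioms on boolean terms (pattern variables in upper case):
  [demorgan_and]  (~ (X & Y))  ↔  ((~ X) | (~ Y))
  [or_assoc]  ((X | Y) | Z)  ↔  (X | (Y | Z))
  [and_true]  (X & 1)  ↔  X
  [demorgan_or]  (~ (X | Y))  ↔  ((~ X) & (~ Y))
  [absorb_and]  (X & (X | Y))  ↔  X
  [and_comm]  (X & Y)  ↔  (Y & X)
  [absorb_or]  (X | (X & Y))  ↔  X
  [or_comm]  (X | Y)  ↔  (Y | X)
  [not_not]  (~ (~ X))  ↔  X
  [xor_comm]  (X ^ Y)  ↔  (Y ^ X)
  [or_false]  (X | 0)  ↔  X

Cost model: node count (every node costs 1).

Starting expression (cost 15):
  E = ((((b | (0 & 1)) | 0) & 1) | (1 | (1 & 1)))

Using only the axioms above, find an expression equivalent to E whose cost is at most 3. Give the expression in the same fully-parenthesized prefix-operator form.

step 1: and_true (→) rewrites (0 & 1) into 0, now ((((b | 0) | 0) & 1) | (1 | (1 & 1)))
step 2: or_false (→) rewrites ((b | 0) | 0) into (b | 0), now (((b | 0) & 1) | (1 | (1 & 1)))
step 3: and_true (→) rewrites ((b | 0) & 1) into (b | 0), now ((b | 0) | (1 | (1 & 1)))
step 4: absorb_or (→) rewrites (1 | (1 & 1)) into 1, now ((b | 0) | 1)
step 5: or_false (→) rewrites (b | 0) into b, reaching cost 3 (bound 3)

(b | 1)   [cost 3]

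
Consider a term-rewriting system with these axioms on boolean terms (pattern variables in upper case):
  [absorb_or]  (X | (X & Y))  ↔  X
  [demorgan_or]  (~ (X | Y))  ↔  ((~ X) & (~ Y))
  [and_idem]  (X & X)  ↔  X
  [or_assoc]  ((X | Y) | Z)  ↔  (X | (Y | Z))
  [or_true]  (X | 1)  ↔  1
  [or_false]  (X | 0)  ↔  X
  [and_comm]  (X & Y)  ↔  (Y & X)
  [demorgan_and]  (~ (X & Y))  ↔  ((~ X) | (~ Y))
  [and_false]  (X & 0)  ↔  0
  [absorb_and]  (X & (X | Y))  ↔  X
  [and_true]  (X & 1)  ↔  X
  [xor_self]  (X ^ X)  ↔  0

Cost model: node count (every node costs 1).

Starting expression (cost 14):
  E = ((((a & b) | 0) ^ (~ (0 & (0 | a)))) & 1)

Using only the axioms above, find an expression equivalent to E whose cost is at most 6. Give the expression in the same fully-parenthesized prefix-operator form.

((a & b) ^ (~ 0))   [cost 6]

1. [or_false →] ((a & b) | 0)  →  (a & b);  E = (((a & b) ^ (~ (0 & (0 | a)))) & 1)
2. [and_true →] (((a & b) ^ (~ (0 & (0 | a)))) & 1)  →  ((a & b) ^ (~ (0 & (0 | a))))
3. [absorb_and →] (0 & (0 | a))  →  0;  cost 6 ≤ 6, done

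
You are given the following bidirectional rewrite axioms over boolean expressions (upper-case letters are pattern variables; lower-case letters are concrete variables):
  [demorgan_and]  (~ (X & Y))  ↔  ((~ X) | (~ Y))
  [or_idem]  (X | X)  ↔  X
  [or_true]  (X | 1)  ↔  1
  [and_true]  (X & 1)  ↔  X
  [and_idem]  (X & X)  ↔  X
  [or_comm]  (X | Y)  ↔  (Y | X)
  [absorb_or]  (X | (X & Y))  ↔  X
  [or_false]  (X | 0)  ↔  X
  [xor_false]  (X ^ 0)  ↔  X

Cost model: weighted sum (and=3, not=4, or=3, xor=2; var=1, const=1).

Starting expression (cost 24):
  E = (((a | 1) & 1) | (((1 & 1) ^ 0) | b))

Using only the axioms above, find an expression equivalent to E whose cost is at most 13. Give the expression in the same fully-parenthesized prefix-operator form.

((a | 1) | (1 | b))   [cost 13]

1. [and_true →] ((a | 1) & 1)  →  (a | 1);  E = ((a | 1) | (((1 & 1) ^ 0) | b))
2. [xor_false →] ((1 & 1) ^ 0)  →  (1 & 1);  E = ((a | 1) | ((1 & 1) | b))
3. [and_idem →] (1 & 1)  →  1;  cost 13 ≤ 13, done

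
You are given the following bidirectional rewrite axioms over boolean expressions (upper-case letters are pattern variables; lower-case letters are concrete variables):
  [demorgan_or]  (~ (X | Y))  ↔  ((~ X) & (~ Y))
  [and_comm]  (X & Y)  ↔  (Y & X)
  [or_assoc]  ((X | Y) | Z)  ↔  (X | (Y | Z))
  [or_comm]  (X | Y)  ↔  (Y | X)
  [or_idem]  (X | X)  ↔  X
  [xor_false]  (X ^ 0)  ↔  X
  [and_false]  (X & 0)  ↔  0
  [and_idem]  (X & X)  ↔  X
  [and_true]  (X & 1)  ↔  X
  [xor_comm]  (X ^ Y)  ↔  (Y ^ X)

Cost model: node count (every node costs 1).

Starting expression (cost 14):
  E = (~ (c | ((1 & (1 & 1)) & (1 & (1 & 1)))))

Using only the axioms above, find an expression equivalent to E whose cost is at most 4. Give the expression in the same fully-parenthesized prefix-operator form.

step 1: and_idem (→) rewrites ((1 & (1 & 1)) & (1 & (1 & 1))) into (1 & (1 & 1)), now (~ (c | (1 & (1 & 1))))
step 2: and_idem (→) rewrites (1 & 1) into 1, now (~ (c | (1 & 1)))
step 3: and_true (→) rewrites (1 & 1) into 1, reaching cost 4 (bound 4)

(~ (c | 1))   [cost 4]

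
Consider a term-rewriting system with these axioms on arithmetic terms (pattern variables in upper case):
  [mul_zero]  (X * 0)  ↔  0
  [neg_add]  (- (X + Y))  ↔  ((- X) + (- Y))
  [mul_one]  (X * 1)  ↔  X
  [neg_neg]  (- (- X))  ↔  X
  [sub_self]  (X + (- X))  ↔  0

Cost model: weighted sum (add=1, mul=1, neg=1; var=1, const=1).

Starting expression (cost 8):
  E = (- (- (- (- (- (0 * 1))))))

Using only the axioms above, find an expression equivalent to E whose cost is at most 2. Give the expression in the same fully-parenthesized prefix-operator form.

(- 0)   [cost 2]

(1) (- (- (- (0 * 1))))  =[neg_neg →]=  (- (0 * 1))    ⊢ (- (- (- (0 * 1))))
(2) (- (- (- (0 * 1))))  =[neg_neg →]=  (- (0 * 1))
(3) (0 * 1)  =[mul_one →]=  0    ⊢ cost 2, within 2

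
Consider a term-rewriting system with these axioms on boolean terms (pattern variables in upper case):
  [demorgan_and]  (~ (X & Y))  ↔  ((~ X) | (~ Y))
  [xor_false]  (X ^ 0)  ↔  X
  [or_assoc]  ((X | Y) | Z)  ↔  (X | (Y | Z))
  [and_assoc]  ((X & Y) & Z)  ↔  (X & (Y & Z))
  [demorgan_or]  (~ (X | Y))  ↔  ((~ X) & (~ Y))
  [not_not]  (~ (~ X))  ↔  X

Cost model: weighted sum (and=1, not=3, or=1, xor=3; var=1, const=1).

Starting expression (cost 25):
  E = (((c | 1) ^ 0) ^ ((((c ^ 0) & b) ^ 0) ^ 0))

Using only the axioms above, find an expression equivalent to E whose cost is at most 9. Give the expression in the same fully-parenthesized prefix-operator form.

((c | 1) ^ (c & b))   [cost 9]

1. [xor_false →] ((((c ^ 0) & b) ^ 0) ^ 0)  →  (((c ^ 0) & b) ^ 0);  E = (((c | 1) ^ 0) ^ (((c ^ 0) & b) ^ 0))
2. [xor_false →] (c ^ 0)  →  c;  E = (((c | 1) ^ 0) ^ ((c & b) ^ 0))
3. [xor_false →] ((c & b) ^ 0)  →  (c & b);  E = (((c | 1) ^ 0) ^ (c & b))
4. [xor_false →] ((c | 1) ^ 0)  →  (c | 1);  cost 9 ≤ 9, done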